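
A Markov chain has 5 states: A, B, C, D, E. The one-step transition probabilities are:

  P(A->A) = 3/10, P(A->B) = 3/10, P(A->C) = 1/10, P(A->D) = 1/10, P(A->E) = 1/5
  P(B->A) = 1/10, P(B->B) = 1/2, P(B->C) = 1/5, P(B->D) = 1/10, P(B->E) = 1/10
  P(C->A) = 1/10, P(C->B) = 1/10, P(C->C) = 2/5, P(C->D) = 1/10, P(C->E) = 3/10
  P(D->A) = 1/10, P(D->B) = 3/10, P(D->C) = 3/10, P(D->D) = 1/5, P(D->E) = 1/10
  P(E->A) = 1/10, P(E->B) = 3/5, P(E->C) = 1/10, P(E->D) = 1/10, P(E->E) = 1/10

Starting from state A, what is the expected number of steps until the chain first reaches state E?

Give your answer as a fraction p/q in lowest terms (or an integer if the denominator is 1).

Answer: 2610/467

Derivation:
Let h_i = expected steps to first reach E from state i.
Boundary: h_E = 0.
First-step equations for the other states:
  h_A = 1 + 3/10*h_A + 3/10*h_B + 1/10*h_C + 1/10*h_D + 1/5*h_E
  h_B = 1 + 1/10*h_A + 1/2*h_B + 1/5*h_C + 1/10*h_D + 1/10*h_E
  h_C = 1 + 1/10*h_A + 1/10*h_B + 2/5*h_C + 1/10*h_D + 3/10*h_E
  h_D = 1 + 1/10*h_A + 3/10*h_B + 3/10*h_C + 1/5*h_D + 1/10*h_E

Substituting h_E = 0 and rearranging gives the linear system (I - Q) h = 1:
  [7/10, -3/10, -1/10, -1/10] . (h_A, h_B, h_C, h_D) = 1
  [-1/10, 1/2, -1/5, -1/10] . (h_A, h_B, h_C, h_D) = 1
  [-1/10, -1/10, 3/5, -1/10] . (h_A, h_B, h_C, h_D) = 1
  [-1/10, -3/10, -3/10, 4/5] . (h_A, h_B, h_C, h_D) = 1

Solving yields:
  h_A = 2610/467
  h_B = 2880/467
  h_C = 2160/467
  h_D = 2800/467

Starting state is A, so the expected hitting time is h_A = 2610/467.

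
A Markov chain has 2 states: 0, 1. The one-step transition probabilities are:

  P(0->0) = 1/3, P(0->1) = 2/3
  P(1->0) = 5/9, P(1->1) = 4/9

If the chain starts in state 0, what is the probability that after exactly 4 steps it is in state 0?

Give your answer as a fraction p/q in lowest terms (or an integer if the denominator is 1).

Answer: 997/2187

Derivation:
Computing P^4 by repeated multiplication:
P^1 =
  0: [1/3, 2/3]
  1: [5/9, 4/9]
P^2 =
  0: [13/27, 14/27]
  1: [35/81, 46/81]
P^3 =
  0: [109/243, 134/243]
  1: [335/729, 394/729]
P^4 =
  0: [997/2187, 1190/2187]
  1: [2975/6561, 3586/6561]

(P^4)[0 -> 0] = 997/2187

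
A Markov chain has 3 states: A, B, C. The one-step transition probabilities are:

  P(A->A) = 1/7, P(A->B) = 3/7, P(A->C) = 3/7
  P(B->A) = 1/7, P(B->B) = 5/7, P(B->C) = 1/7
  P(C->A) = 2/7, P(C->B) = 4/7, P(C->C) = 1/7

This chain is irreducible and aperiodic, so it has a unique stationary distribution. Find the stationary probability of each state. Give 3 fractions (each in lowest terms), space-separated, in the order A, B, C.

The stationary distribution satisfies pi = pi * P, i.e.:
  pi_A = 1/7*pi_A + 1/7*pi_B + 2/7*pi_C
  pi_B = 3/7*pi_A + 5/7*pi_B + 4/7*pi_C
  pi_C = 3/7*pi_A + 1/7*pi_B + 1/7*pi_C
with normalization: pi_A + pi_B + pi_C = 1.

Using the first 2 balance equations plus normalization, the linear system A*pi = b is:
  [-6/7, 1/7, 2/7] . pi = 0
  [3/7, -2/7, 4/7] . pi = 0
  [1, 1, 1] . pi = 1

Solving yields:
  pi_A = 8/47
  pi_B = 30/47
  pi_C = 9/47

Verification (pi * P):
  8/47*1/7 + 30/47*1/7 + 9/47*2/7 = 8/47 = pi_A  (ok)
  8/47*3/7 + 30/47*5/7 + 9/47*4/7 = 30/47 = pi_B  (ok)
  8/47*3/7 + 30/47*1/7 + 9/47*1/7 = 9/47 = pi_C  (ok)

Answer: 8/47 30/47 9/47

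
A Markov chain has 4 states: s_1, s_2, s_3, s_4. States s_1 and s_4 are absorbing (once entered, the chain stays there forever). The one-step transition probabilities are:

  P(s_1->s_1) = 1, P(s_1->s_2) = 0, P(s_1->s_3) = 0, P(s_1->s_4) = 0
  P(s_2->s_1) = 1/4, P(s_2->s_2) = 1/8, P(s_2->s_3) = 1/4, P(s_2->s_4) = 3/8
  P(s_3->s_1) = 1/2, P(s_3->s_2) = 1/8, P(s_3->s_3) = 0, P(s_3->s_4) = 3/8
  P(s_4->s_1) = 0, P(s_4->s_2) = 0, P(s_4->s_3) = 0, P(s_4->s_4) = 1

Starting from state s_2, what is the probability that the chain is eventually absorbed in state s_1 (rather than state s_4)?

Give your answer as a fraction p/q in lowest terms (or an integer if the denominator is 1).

Let a_i = P(absorbed in s_1 | start in state i).
Boundary conditions: a_s_1 = 1, a_s_4 = 0.
For each transient state i, a_i = sum_j P(i->j) * a_j:
  a_s_2 = 1/4*a_s_1 + 1/8*a_s_2 + 1/4*a_s_3 + 3/8*a_s_4
  a_s_3 = 1/2*a_s_1 + 1/8*a_s_2 + 0*a_s_3 + 3/8*a_s_4

Substituting a_s_1 = 1 and a_s_4 = 0, rearrange to (I - Q) a = r where r[i] = P(i -> s_1):
  [7/8, -1/4] . (a_s_2, a_s_3) = 1/4
  [-1/8, 1] . (a_s_2, a_s_3) = 1/2

Solving yields:
  a_s_2 = 4/9
  a_s_3 = 5/9

Starting state is s_2, so the absorption probability is a_s_2 = 4/9.

Answer: 4/9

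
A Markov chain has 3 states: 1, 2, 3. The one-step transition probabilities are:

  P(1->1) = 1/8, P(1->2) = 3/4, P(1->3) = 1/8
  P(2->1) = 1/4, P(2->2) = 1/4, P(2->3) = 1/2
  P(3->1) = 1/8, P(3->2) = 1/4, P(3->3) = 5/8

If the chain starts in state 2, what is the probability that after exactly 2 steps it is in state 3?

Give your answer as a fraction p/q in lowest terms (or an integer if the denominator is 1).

Computing P^2 by repeated multiplication:
P^1 =
  1: [1/8, 3/4, 1/8]
  2: [1/4, 1/4, 1/2]
  3: [1/8, 1/4, 5/8]
P^2 =
  1: [7/32, 5/16, 15/32]
  2: [5/32, 3/8, 15/32]
  3: [5/32, 5/16, 17/32]

(P^2)[2 -> 3] = 15/32

Answer: 15/32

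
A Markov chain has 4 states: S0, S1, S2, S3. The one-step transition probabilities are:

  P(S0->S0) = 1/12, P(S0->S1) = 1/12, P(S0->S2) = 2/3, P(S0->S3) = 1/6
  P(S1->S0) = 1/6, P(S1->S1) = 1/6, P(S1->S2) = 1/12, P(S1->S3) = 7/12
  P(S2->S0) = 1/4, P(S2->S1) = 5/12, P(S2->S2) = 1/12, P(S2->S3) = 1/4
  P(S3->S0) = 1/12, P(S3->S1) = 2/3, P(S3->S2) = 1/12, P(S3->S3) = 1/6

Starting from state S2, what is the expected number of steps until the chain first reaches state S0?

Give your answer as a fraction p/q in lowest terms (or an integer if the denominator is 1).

Answer: 732/115

Derivation:
Let h_i = expected steps to first reach S0 from state i.
Boundary: h_S0 = 0.
First-step equations for the other states:
  h_S1 = 1 + 1/6*h_S0 + 1/6*h_S1 + 1/12*h_S2 + 7/12*h_S3
  h_S2 = 1 + 1/4*h_S0 + 5/12*h_S1 + 1/12*h_S2 + 1/4*h_S3
  h_S3 = 1 + 1/12*h_S0 + 2/3*h_S1 + 1/12*h_S2 + 1/6*h_S3

Substituting h_S0 = 0 and rearranging gives the linear system (I - Q) h = 1:
  [5/6, -1/12, -7/12] . (h_S1, h_S2, h_S3) = 1
  [-5/12, 11/12, -1/4] . (h_S1, h_S2, h_S3) = 1
  [-2/3, -1/12, 5/6] . (h_S1, h_S2, h_S3) = 1

Solving yields:
  h_S1 = 816/115
  h_S2 = 732/115
  h_S3 = 864/115

Starting state is S2, so the expected hitting time is h_S2 = 732/115.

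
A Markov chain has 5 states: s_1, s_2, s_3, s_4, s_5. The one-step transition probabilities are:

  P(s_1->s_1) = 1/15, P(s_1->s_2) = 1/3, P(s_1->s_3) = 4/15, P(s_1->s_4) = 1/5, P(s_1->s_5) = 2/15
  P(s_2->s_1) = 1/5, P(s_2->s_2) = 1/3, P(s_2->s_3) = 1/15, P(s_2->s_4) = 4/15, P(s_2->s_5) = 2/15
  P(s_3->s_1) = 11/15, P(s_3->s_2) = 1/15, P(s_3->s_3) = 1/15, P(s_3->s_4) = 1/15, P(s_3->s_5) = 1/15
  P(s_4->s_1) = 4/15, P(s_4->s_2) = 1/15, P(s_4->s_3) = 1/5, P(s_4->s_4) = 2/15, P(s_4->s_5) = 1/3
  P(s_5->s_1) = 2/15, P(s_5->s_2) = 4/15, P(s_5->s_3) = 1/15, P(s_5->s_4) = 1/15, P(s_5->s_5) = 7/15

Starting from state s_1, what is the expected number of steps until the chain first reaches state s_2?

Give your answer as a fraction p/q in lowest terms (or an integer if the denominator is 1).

Answer: 968/227

Derivation:
Let h_i = expected steps to first reach s_2 from state i.
Boundary: h_s_2 = 0.
First-step equations for the other states:
  h_s_1 = 1 + 1/15*h_s_1 + 1/3*h_s_2 + 4/15*h_s_3 + 1/5*h_s_4 + 2/15*h_s_5
  h_s_3 = 1 + 11/15*h_s_1 + 1/15*h_s_2 + 1/15*h_s_3 + 1/15*h_s_4 + 1/15*h_s_5
  h_s_4 = 1 + 4/15*h_s_1 + 1/15*h_s_2 + 1/5*h_s_3 + 2/15*h_s_4 + 1/3*h_s_5
  h_s_5 = 1 + 2/15*h_s_1 + 4/15*h_s_2 + 1/15*h_s_3 + 1/15*h_s_4 + 7/15*h_s_5

Substituting h_s_2 = 0 and rearranging gives the linear system (I - Q) h = 1:
  [14/15, -4/15, -1/5, -2/15] . (h_s_1, h_s_3, h_s_4, h_s_5) = 1
  [-11/15, 14/15, -1/15, -1/15] . (h_s_1, h_s_3, h_s_4, h_s_5) = 1
  [-4/15, -1/5, 13/15, -1/3] . (h_s_1, h_s_3, h_s_4, h_s_5) = 1
  [-2/15, -1/15, -1/15, 8/15] . (h_s_1, h_s_3, h_s_4, h_s_5) = 1

Solving yields:
  h_s_1 = 968/227
  h_s_3 = 1158/227
  h_s_4 = 1197/227
  h_s_5 = 962/227

Starting state is s_1, so the expected hitting time is h_s_1 = 968/227.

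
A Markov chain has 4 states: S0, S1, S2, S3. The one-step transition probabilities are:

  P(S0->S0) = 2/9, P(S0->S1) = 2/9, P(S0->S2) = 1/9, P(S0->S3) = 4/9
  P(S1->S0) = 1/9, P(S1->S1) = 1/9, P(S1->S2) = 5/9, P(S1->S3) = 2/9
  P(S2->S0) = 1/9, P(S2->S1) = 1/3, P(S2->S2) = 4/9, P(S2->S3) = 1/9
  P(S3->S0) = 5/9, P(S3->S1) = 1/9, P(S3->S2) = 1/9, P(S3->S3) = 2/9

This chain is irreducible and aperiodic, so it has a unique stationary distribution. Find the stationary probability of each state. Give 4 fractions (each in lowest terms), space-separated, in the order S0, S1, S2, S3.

The stationary distribution satisfies pi = pi * P, i.e.:
  pi_S0 = 2/9*pi_S0 + 1/9*pi_S1 + 1/9*pi_S2 + 5/9*pi_S3
  pi_S1 = 2/9*pi_S0 + 1/9*pi_S1 + 1/3*pi_S2 + 1/9*pi_S3
  pi_S2 = 1/9*pi_S0 + 5/9*pi_S1 + 4/9*pi_S2 + 1/9*pi_S3
  pi_S3 = 4/9*pi_S0 + 2/9*pi_S1 + 1/9*pi_S2 + 2/9*pi_S3
with normalization: pi_S0 + pi_S1 + pi_S2 + pi_S3 = 1.

Using the first 3 balance equations plus normalization, the linear system A*pi = b is:
  [-7/9, 1/9, 1/9, 5/9] . pi = 0
  [2/9, -8/9, 1/3, 1/9] . pi = 0
  [1/9, 5/9, -5/9, 1/9] . pi = 0
  [1, 1, 1, 1] . pi = 1

Solving yields:
  pi_S0 = 73/296
  pi_S1 = 61/296
  pi_S2 = 45/148
  pi_S3 = 9/37

Verification (pi * P):
  73/296*2/9 + 61/296*1/9 + 45/148*1/9 + 9/37*5/9 = 73/296 = pi_S0  (ok)
  73/296*2/9 + 61/296*1/9 + 45/148*1/3 + 9/37*1/9 = 61/296 = pi_S1  (ok)
  73/296*1/9 + 61/296*5/9 + 45/148*4/9 + 9/37*1/9 = 45/148 = pi_S2  (ok)
  73/296*4/9 + 61/296*2/9 + 45/148*1/9 + 9/37*2/9 = 9/37 = pi_S3  (ok)

Answer: 73/296 61/296 45/148 9/37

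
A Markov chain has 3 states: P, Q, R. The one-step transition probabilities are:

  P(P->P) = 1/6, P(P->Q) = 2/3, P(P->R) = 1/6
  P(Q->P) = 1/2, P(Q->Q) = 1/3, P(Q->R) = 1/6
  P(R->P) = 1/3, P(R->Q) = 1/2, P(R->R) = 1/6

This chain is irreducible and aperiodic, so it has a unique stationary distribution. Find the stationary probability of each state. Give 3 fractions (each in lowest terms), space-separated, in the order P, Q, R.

Answer: 17/48 23/48 1/6

Derivation:
The stationary distribution satisfies pi = pi * P, i.e.:
  pi_P = 1/6*pi_P + 1/2*pi_Q + 1/3*pi_R
  pi_Q = 2/3*pi_P + 1/3*pi_Q + 1/2*pi_R
  pi_R = 1/6*pi_P + 1/6*pi_Q + 1/6*pi_R
with normalization: pi_P + pi_Q + pi_R = 1.

Using the first 2 balance equations plus normalization, the linear system A*pi = b is:
  [-5/6, 1/2, 1/3] . pi = 0
  [2/3, -2/3, 1/2] . pi = 0
  [1, 1, 1] . pi = 1

Solving yields:
  pi_P = 17/48
  pi_Q = 23/48
  pi_R = 1/6

Verification (pi * P):
  17/48*1/6 + 23/48*1/2 + 1/6*1/3 = 17/48 = pi_P  (ok)
  17/48*2/3 + 23/48*1/3 + 1/6*1/2 = 23/48 = pi_Q  (ok)
  17/48*1/6 + 23/48*1/6 + 1/6*1/6 = 1/6 = pi_R  (ok)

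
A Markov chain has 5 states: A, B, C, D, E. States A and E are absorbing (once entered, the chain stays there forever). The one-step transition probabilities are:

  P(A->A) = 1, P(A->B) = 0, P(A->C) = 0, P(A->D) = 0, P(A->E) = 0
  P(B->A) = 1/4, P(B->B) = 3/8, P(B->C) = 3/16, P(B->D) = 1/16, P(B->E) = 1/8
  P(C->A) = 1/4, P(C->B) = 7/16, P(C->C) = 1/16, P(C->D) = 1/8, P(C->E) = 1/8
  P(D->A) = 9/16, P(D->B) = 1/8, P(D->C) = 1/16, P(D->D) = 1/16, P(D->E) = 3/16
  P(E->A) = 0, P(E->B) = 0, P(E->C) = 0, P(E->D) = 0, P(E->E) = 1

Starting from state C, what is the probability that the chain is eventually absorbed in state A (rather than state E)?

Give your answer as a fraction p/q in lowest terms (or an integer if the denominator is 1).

Let a_i = P(absorbed in A | start in state i).
Boundary conditions: a_A = 1, a_E = 0.
For each transient state i, a_i = sum_j P(i->j) * a_j:
  a_B = 1/4*a_A + 3/8*a_B + 3/16*a_C + 1/16*a_D + 1/8*a_E
  a_C = 1/4*a_A + 7/16*a_B + 1/16*a_C + 1/8*a_D + 1/8*a_E
  a_D = 9/16*a_A + 1/8*a_B + 1/16*a_C + 1/16*a_D + 3/16*a_E

Substituting a_A = 1 and a_E = 0, rearrange to (I - Q) a = r where r[i] = P(i -> A):
  [5/8, -3/16, -1/16] . (a_B, a_C, a_D) = 1/4
  [-7/16, 15/16, -1/8] . (a_B, a_C, a_D) = 1/4
  [-1/8, -1/16, 15/16] . (a_B, a_C, a_D) = 9/16

Solving yields:
  a_B = 1265/1866
  a_C = 1271/1866
  a_D = 1373/1866

Starting state is C, so the absorption probability is a_C = 1271/1866.

Answer: 1271/1866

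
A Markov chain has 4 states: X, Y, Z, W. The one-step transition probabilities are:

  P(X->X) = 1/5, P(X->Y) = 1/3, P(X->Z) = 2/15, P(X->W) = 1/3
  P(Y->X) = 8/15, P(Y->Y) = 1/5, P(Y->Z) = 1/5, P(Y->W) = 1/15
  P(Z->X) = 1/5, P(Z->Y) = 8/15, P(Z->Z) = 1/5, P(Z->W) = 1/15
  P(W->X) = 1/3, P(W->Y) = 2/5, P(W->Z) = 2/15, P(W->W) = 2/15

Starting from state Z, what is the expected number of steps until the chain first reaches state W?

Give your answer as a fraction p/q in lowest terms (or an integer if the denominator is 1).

Let h_i = expected steps to first reach W from state i.
Boundary: h_W = 0.
First-step equations for the other states:
  h_X = 1 + 1/5*h_X + 1/3*h_Y + 2/15*h_Z + 1/3*h_W
  h_Y = 1 + 8/15*h_X + 1/5*h_Y + 1/5*h_Z + 1/15*h_W
  h_Z = 1 + 1/5*h_X + 8/15*h_Y + 1/5*h_Z + 1/15*h_W

Substituting h_W = 0 and rearranging gives the linear system (I - Q) h = 1:
  [4/5, -1/3, -2/15] . (h_X, h_Y, h_Z) = 1
  [-8/15, 4/5, -1/5] . (h_X, h_Y, h_Z) = 1
  [-1/5, -8/15, 4/5] . (h_X, h_Y, h_Z) = 1

Solving yields:
  h_X = 705/143
  h_Y = 885/143
  h_Z = 945/143

Starting state is Z, so the expected hitting time is h_Z = 945/143.

Answer: 945/143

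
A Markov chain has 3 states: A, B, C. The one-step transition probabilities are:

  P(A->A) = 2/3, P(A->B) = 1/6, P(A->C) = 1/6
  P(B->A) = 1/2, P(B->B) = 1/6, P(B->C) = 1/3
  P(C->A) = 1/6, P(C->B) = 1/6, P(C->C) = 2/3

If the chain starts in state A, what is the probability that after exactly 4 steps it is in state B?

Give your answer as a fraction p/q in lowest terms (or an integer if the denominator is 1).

Computing P^4 by repeated multiplication:
P^1 =
  A: [2/3, 1/6, 1/6]
  B: [1/2, 1/6, 1/3]
  C: [1/6, 1/6, 2/3]
P^2 =
  A: [5/9, 1/6, 5/18]
  B: [17/36, 1/6, 13/36]
  C: [11/36, 1/6, 19/36]
P^3 =
  A: [1/2, 1/6, 1/3]
  B: [11/24, 1/6, 3/8]
  C: [3/8, 1/6, 11/24]
P^4 =
  A: [17/36, 1/6, 13/36]
  B: [65/144, 1/6, 55/144]
  C: [59/144, 1/6, 61/144]

(P^4)[A -> B] = 1/6

Answer: 1/6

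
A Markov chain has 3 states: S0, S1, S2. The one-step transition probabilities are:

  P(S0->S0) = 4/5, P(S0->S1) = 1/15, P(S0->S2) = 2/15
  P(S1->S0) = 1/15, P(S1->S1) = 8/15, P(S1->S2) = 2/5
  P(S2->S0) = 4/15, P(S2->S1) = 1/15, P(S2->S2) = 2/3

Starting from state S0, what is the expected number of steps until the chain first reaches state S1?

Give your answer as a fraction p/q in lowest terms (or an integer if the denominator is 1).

Let h_i = expected steps to first reach S1 from state i.
Boundary: h_S1 = 0.
First-step equations for the other states:
  h_S0 = 1 + 4/5*h_S0 + 1/15*h_S1 + 2/15*h_S2
  h_S2 = 1 + 4/15*h_S0 + 1/15*h_S1 + 2/3*h_S2

Substituting h_S1 = 0 and rearranging gives the linear system (I - Q) h = 1:
  [1/5, -2/15] . (h_S0, h_S2) = 1
  [-4/15, 1/3] . (h_S0, h_S2) = 1

Solving yields:
  h_S0 = 15
  h_S2 = 15

Starting state is S0, so the expected hitting time is h_S0 = 15.

Answer: 15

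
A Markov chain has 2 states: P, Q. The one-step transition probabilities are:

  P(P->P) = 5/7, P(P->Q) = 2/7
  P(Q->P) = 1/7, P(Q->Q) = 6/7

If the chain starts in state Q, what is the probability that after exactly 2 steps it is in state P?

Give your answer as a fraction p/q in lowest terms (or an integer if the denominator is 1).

Answer: 11/49

Derivation:
Computing P^2 by repeated multiplication:
P^1 =
  P: [5/7, 2/7]
  Q: [1/7, 6/7]
P^2 =
  P: [27/49, 22/49]
  Q: [11/49, 38/49]

(P^2)[Q -> P] = 11/49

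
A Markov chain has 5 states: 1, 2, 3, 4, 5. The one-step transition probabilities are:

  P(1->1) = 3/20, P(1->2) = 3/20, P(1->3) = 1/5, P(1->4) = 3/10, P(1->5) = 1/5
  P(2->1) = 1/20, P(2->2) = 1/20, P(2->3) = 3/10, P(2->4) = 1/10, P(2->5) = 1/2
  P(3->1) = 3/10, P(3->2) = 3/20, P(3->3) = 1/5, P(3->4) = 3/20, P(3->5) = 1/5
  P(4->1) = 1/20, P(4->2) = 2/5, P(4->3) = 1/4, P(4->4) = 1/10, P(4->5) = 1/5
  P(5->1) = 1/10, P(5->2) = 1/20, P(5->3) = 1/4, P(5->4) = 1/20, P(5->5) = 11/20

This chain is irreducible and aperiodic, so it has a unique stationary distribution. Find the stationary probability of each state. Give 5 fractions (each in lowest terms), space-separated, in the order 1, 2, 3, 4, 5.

The stationary distribution satisfies pi = pi * P, i.e.:
  pi_1 = 3/20*pi_1 + 1/20*pi_2 + 3/10*pi_3 + 1/20*pi_4 + 1/10*pi_5
  pi_2 = 3/20*pi_1 + 1/20*pi_2 + 3/20*pi_3 + 2/5*pi_4 + 1/20*pi_5
  pi_3 = 1/5*pi_1 + 3/10*pi_2 + 1/5*pi_3 + 1/4*pi_4 + 1/4*pi_5
  pi_4 = 3/10*pi_1 + 1/10*pi_2 + 3/20*pi_3 + 1/10*pi_4 + 1/20*pi_5
  pi_5 = 1/5*pi_1 + 1/2*pi_2 + 1/5*pi_3 + 1/5*pi_4 + 11/20*pi_5
with normalization: pi_1 + pi_2 + pi_3 + pi_4 + pi_5 = 1.

Using the first 4 balance equations plus normalization, the linear system A*pi = b is:
  [-17/20, 1/20, 3/10, 1/20, 1/10] . pi = 0
  [3/20, -19/20, 3/20, 2/5, 1/20] . pi = 0
  [1/5, 3/10, -4/5, 1/4, 1/4] . pi = 0
  [3/10, 1/10, 3/20, -9/10, 1/20] . pi = 0
  [1, 1, 1, 1, 1] . pi = 1

Solving yields:
  pi_1 = 21669/152614
  pi_2 = 19933/152614
  pi_3 = 18127/76307
  pi_4 = 9300/76307
  pi_5 = 28079/76307

Verification (pi * P):
  21669/152614*3/20 + 19933/152614*1/20 + 18127/76307*3/10 + 9300/76307*1/20 + 28079/76307*1/10 = 21669/152614 = pi_1  (ok)
  21669/152614*3/20 + 19933/152614*1/20 + 18127/76307*3/20 + 9300/76307*2/5 + 28079/76307*1/20 = 19933/152614 = pi_2  (ok)
  21669/152614*1/5 + 19933/152614*3/10 + 18127/76307*1/5 + 9300/76307*1/4 + 28079/76307*1/4 = 18127/76307 = pi_3  (ok)
  21669/152614*3/10 + 19933/152614*1/10 + 18127/76307*3/20 + 9300/76307*1/10 + 28079/76307*1/20 = 9300/76307 = pi_4  (ok)
  21669/152614*1/5 + 19933/152614*1/2 + 18127/76307*1/5 + 9300/76307*1/5 + 28079/76307*11/20 = 28079/76307 = pi_5  (ok)

Answer: 21669/152614 19933/152614 18127/76307 9300/76307 28079/76307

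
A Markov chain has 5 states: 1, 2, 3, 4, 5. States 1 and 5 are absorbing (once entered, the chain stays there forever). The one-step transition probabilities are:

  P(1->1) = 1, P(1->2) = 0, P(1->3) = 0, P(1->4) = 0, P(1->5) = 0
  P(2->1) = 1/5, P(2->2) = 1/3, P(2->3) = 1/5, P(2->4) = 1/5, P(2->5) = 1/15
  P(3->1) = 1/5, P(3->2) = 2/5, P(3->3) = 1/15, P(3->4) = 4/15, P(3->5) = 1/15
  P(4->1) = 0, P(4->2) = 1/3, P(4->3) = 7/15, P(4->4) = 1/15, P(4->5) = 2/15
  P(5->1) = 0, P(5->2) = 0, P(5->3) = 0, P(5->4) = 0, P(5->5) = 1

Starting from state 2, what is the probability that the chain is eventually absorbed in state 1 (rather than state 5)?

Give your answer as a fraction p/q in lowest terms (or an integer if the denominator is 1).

Answer: 231/344

Derivation:
Let a_i = P(absorbed in 1 | start in state i).
Boundary conditions: a_1 = 1, a_5 = 0.
For each transient state i, a_i = sum_j P(i->j) * a_j:
  a_2 = 1/5*a_1 + 1/3*a_2 + 1/5*a_3 + 1/5*a_4 + 1/15*a_5
  a_3 = 1/5*a_1 + 2/5*a_2 + 1/15*a_3 + 4/15*a_4 + 1/15*a_5
  a_4 = 0*a_1 + 1/3*a_2 + 7/15*a_3 + 1/15*a_4 + 2/15*a_5

Substituting a_1 = 1 and a_5 = 0, rearrange to (I - Q) a = r where r[i] = P(i -> 1):
  [2/3, -1/5, -1/5] . (a_2, a_3, a_4) = 1/5
  [-2/5, 14/15, -4/15] . (a_2, a_3, a_4) = 1/5
  [-1/3, -7/15, 14/15] . (a_2, a_3, a_4) = 0

Solving yields:
  a_2 = 231/344
  a_3 = 229/344
  a_4 = 197/344

Starting state is 2, so the absorption probability is a_2 = 231/344.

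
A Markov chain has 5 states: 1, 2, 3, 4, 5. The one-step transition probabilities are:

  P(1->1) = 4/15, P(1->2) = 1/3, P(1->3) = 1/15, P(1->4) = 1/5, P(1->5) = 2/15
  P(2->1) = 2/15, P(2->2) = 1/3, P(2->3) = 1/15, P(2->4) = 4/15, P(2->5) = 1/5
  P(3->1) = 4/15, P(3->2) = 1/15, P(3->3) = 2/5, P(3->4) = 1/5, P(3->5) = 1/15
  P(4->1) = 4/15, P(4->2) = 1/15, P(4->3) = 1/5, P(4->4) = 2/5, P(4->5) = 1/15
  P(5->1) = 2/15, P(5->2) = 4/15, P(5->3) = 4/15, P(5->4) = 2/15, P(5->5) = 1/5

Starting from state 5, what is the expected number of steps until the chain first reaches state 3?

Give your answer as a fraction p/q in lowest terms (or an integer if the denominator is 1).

Let h_i = expected steps to first reach 3 from state i.
Boundary: h_3 = 0.
First-step equations for the other states:
  h_1 = 1 + 4/15*h_1 + 1/3*h_2 + 1/15*h_3 + 1/5*h_4 + 2/15*h_5
  h_2 = 1 + 2/15*h_1 + 1/3*h_2 + 1/15*h_3 + 4/15*h_4 + 1/5*h_5
  h_4 = 1 + 4/15*h_1 + 1/15*h_2 + 1/5*h_3 + 2/5*h_4 + 1/15*h_5
  h_5 = 1 + 2/15*h_1 + 4/15*h_2 + 4/15*h_3 + 2/15*h_4 + 1/5*h_5

Substituting h_3 = 0 and rearranging gives the linear system (I - Q) h = 1:
  [11/15, -1/3, -1/5, -2/15] . (h_1, h_2, h_4, h_5) = 1
  [-2/15, 2/3, -4/15, -1/5] . (h_1, h_2, h_4, h_5) = 1
  [-4/15, -1/15, 3/5, -1/15] . (h_1, h_2, h_4, h_5) = 1
  [-2/15, -4/15, -2/15, 4/5] . (h_1, h_2, h_4, h_5) = 1

Solving yields:
  h_1 = 6420/833
  h_2 = 12545/1666
  h_4 = 11015/1666
  h_5 = 5120/833

Starting state is 5, so the expected hitting time is h_5 = 5120/833.

Answer: 5120/833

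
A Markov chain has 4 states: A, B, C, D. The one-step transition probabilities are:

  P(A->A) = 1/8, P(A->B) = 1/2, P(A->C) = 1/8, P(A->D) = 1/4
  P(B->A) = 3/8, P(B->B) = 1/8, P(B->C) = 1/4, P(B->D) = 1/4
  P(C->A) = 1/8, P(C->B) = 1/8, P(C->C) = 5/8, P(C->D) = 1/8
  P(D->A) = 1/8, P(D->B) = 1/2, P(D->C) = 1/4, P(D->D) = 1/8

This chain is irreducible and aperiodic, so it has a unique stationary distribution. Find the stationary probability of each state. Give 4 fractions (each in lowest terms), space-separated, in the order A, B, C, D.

Answer: 83/434 115/434 157/434 79/434

Derivation:
The stationary distribution satisfies pi = pi * P, i.e.:
  pi_A = 1/8*pi_A + 3/8*pi_B + 1/8*pi_C + 1/8*pi_D
  pi_B = 1/2*pi_A + 1/8*pi_B + 1/8*pi_C + 1/2*pi_D
  pi_C = 1/8*pi_A + 1/4*pi_B + 5/8*pi_C + 1/4*pi_D
  pi_D = 1/4*pi_A + 1/4*pi_B + 1/8*pi_C + 1/8*pi_D
with normalization: pi_A + pi_B + pi_C + pi_D = 1.

Using the first 3 balance equations plus normalization, the linear system A*pi = b is:
  [-7/8, 3/8, 1/8, 1/8] . pi = 0
  [1/2, -7/8, 1/8, 1/2] . pi = 0
  [1/8, 1/4, -3/8, 1/4] . pi = 0
  [1, 1, 1, 1] . pi = 1

Solving yields:
  pi_A = 83/434
  pi_B = 115/434
  pi_C = 157/434
  pi_D = 79/434

Verification (pi * P):
  83/434*1/8 + 115/434*3/8 + 157/434*1/8 + 79/434*1/8 = 83/434 = pi_A  (ok)
  83/434*1/2 + 115/434*1/8 + 157/434*1/8 + 79/434*1/2 = 115/434 = pi_B  (ok)
  83/434*1/8 + 115/434*1/4 + 157/434*5/8 + 79/434*1/4 = 157/434 = pi_C  (ok)
  83/434*1/4 + 115/434*1/4 + 157/434*1/8 + 79/434*1/8 = 79/434 = pi_D  (ok)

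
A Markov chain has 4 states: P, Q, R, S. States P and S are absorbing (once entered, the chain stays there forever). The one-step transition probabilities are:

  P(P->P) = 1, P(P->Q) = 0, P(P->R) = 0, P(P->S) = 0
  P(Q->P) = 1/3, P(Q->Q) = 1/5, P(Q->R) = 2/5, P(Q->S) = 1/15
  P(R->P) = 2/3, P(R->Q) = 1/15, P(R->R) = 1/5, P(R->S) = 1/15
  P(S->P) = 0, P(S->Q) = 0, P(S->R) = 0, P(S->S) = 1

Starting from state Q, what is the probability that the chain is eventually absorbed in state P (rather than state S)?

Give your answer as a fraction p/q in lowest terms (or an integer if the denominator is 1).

Answer: 20/23

Derivation:
Let a_i = P(absorbed in P | start in state i).
Boundary conditions: a_P = 1, a_S = 0.
For each transient state i, a_i = sum_j P(i->j) * a_j:
  a_Q = 1/3*a_P + 1/5*a_Q + 2/5*a_R + 1/15*a_S
  a_R = 2/3*a_P + 1/15*a_Q + 1/5*a_R + 1/15*a_S

Substituting a_P = 1 and a_S = 0, rearrange to (I - Q) a = r where r[i] = P(i -> P):
  [4/5, -2/5] . (a_Q, a_R) = 1/3
  [-1/15, 4/5] . (a_Q, a_R) = 2/3

Solving yields:
  a_Q = 20/23
  a_R = 125/138

Starting state is Q, so the absorption probability is a_Q = 20/23.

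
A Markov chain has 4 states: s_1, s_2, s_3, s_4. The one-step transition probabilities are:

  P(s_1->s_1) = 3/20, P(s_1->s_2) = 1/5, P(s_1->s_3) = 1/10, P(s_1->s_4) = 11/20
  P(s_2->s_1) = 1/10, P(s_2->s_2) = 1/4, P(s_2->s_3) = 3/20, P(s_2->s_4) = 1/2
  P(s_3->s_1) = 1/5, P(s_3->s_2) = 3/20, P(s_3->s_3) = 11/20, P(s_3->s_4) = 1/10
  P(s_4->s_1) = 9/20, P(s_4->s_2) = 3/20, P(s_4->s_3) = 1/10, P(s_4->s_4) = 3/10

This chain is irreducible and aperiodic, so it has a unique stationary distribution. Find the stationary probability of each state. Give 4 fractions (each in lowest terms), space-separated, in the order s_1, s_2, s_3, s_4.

Answer: 678/2615 947/5230 1037/5230 189/523

Derivation:
The stationary distribution satisfies pi = pi * P, i.e.:
  pi_s_1 = 3/20*pi_s_1 + 1/10*pi_s_2 + 1/5*pi_s_3 + 9/20*pi_s_4
  pi_s_2 = 1/5*pi_s_1 + 1/4*pi_s_2 + 3/20*pi_s_3 + 3/20*pi_s_4
  pi_s_3 = 1/10*pi_s_1 + 3/20*pi_s_2 + 11/20*pi_s_3 + 1/10*pi_s_4
  pi_s_4 = 11/20*pi_s_1 + 1/2*pi_s_2 + 1/10*pi_s_3 + 3/10*pi_s_4
with normalization: pi_s_1 + pi_s_2 + pi_s_3 + pi_s_4 = 1.

Using the first 3 balance equations plus normalization, the linear system A*pi = b is:
  [-17/20, 1/10, 1/5, 9/20] . pi = 0
  [1/5, -3/4, 3/20, 3/20] . pi = 0
  [1/10, 3/20, -9/20, 1/10] . pi = 0
  [1, 1, 1, 1] . pi = 1

Solving yields:
  pi_s_1 = 678/2615
  pi_s_2 = 947/5230
  pi_s_3 = 1037/5230
  pi_s_4 = 189/523

Verification (pi * P):
  678/2615*3/20 + 947/5230*1/10 + 1037/5230*1/5 + 189/523*9/20 = 678/2615 = pi_s_1  (ok)
  678/2615*1/5 + 947/5230*1/4 + 1037/5230*3/20 + 189/523*3/20 = 947/5230 = pi_s_2  (ok)
  678/2615*1/10 + 947/5230*3/20 + 1037/5230*11/20 + 189/523*1/10 = 1037/5230 = pi_s_3  (ok)
  678/2615*11/20 + 947/5230*1/2 + 1037/5230*1/10 + 189/523*3/10 = 189/523 = pi_s_4  (ok)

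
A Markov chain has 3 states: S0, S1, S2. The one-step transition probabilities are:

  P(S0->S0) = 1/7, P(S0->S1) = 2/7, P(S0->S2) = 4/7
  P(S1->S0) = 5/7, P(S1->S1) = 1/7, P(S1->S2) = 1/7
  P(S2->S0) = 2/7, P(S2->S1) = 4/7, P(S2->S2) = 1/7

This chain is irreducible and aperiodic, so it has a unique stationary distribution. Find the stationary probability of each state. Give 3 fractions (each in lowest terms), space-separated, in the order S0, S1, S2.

Answer: 16/43 14/43 13/43

Derivation:
The stationary distribution satisfies pi = pi * P, i.e.:
  pi_S0 = 1/7*pi_S0 + 5/7*pi_S1 + 2/7*pi_S2
  pi_S1 = 2/7*pi_S0 + 1/7*pi_S1 + 4/7*pi_S2
  pi_S2 = 4/7*pi_S0 + 1/7*pi_S1 + 1/7*pi_S2
with normalization: pi_S0 + pi_S1 + pi_S2 = 1.

Using the first 2 balance equations plus normalization, the linear system A*pi = b is:
  [-6/7, 5/7, 2/7] . pi = 0
  [2/7, -6/7, 4/7] . pi = 0
  [1, 1, 1] . pi = 1

Solving yields:
  pi_S0 = 16/43
  pi_S1 = 14/43
  pi_S2 = 13/43

Verification (pi * P):
  16/43*1/7 + 14/43*5/7 + 13/43*2/7 = 16/43 = pi_S0  (ok)
  16/43*2/7 + 14/43*1/7 + 13/43*4/7 = 14/43 = pi_S1  (ok)
  16/43*4/7 + 14/43*1/7 + 13/43*1/7 = 13/43 = pi_S2  (ok)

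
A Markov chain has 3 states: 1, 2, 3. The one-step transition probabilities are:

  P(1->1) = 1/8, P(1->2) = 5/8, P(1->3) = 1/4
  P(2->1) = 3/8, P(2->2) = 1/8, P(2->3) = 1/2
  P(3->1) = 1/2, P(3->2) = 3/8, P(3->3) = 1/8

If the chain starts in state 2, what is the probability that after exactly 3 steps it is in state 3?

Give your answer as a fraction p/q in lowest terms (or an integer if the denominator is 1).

Answer: 85/256

Derivation:
Computing P^3 by repeated multiplication:
P^1 =
  1: [1/8, 5/8, 1/4]
  2: [3/8, 1/8, 1/2]
  3: [1/2, 3/8, 1/8]
P^2 =
  1: [3/8, 1/4, 3/8]
  2: [11/32, 7/16, 7/32]
  3: [17/64, 13/32, 21/64]
P^3 =
  1: [21/64, 13/32, 17/64]
  2: [81/256, 45/128, 85/256]
  3: [179/512, 87/256, 159/512]

(P^3)[2 -> 3] = 85/256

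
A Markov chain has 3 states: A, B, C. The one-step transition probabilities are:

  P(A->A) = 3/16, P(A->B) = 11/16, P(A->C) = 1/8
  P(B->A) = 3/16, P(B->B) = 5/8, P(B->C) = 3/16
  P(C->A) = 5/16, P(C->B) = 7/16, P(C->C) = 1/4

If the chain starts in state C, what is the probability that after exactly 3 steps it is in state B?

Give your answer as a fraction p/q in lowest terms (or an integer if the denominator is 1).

Answer: 2475/4096

Derivation:
Computing P^3 by repeated multiplication:
P^1 =
  A: [3/16, 11/16, 1/8]
  B: [3/16, 5/8, 3/16]
  C: [5/16, 7/16, 1/4]
P^2 =
  A: [13/64, 157/256, 47/256]
  B: [27/128, 77/128, 3/16]
  C: [7/32, 153/256, 47/256]
P^3 =
  A: [431/2048, 2471/4096, 763/4096]
  B: [27/128, 1235/2048, 381/2048]
  C: [431/2048, 2475/4096, 759/4096]

(P^3)[C -> B] = 2475/4096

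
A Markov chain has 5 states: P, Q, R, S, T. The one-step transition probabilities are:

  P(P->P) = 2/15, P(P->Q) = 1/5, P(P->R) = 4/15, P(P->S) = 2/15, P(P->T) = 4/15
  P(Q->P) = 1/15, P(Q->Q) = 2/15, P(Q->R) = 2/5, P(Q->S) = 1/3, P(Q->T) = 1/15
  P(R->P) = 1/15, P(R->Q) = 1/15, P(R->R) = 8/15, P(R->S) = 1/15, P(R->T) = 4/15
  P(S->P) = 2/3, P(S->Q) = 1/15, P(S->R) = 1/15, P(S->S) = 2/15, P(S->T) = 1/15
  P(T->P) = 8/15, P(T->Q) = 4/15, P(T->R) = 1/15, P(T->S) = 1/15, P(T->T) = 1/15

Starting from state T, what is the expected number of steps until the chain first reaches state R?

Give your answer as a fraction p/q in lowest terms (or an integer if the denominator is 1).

Answer: 3063/601

Derivation:
Let h_i = expected steps to first reach R from state i.
Boundary: h_R = 0.
First-step equations for the other states:
  h_P = 1 + 2/15*h_P + 1/5*h_Q + 4/15*h_R + 2/15*h_S + 4/15*h_T
  h_Q = 1 + 1/15*h_P + 2/15*h_Q + 2/5*h_R + 1/3*h_S + 1/15*h_T
  h_S = 1 + 2/3*h_P + 1/15*h_Q + 1/15*h_R + 2/15*h_S + 1/15*h_T
  h_T = 1 + 8/15*h_P + 4/15*h_Q + 1/15*h_R + 1/15*h_S + 1/15*h_T

Substituting h_R = 0 and rearranging gives the linear system (I - Q) h = 1:
  [13/15, -1/5, -2/15, -4/15] . (h_P, h_Q, h_S, h_T) = 1
  [-1/15, 13/15, -1/3, -1/15] . (h_P, h_Q, h_S, h_T) = 1
  [-2/3, -1/15, 13/15, -1/15] . (h_P, h_Q, h_S, h_T) = 1
  [-8/15, -4/15, -1/15, 14/15] . (h_P, h_Q, h_S, h_T) = 1

Solving yields:
  h_P = 2664/601
  h_Q = 2349/601
  h_S = 3159/601
  h_T = 3063/601

Starting state is T, so the expected hitting time is h_T = 3063/601.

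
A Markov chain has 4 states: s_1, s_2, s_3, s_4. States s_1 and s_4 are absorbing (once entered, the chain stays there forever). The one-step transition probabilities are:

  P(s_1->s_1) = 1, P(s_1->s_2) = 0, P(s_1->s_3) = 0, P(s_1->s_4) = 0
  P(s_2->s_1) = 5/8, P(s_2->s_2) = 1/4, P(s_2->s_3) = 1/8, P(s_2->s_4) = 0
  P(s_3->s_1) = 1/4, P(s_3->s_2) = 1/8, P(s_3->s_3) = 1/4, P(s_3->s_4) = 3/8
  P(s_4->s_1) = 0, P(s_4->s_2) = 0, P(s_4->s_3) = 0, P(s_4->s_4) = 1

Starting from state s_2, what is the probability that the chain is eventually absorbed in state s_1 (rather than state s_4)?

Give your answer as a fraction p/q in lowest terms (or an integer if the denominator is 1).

Answer: 32/35

Derivation:
Let a_i = P(absorbed in s_1 | start in state i).
Boundary conditions: a_s_1 = 1, a_s_4 = 0.
For each transient state i, a_i = sum_j P(i->j) * a_j:
  a_s_2 = 5/8*a_s_1 + 1/4*a_s_2 + 1/8*a_s_3 + 0*a_s_4
  a_s_3 = 1/4*a_s_1 + 1/8*a_s_2 + 1/4*a_s_3 + 3/8*a_s_4

Substituting a_s_1 = 1 and a_s_4 = 0, rearrange to (I - Q) a = r where r[i] = P(i -> s_1):
  [3/4, -1/8] . (a_s_2, a_s_3) = 5/8
  [-1/8, 3/4] . (a_s_2, a_s_3) = 1/4

Solving yields:
  a_s_2 = 32/35
  a_s_3 = 17/35

Starting state is s_2, so the absorption probability is a_s_2 = 32/35.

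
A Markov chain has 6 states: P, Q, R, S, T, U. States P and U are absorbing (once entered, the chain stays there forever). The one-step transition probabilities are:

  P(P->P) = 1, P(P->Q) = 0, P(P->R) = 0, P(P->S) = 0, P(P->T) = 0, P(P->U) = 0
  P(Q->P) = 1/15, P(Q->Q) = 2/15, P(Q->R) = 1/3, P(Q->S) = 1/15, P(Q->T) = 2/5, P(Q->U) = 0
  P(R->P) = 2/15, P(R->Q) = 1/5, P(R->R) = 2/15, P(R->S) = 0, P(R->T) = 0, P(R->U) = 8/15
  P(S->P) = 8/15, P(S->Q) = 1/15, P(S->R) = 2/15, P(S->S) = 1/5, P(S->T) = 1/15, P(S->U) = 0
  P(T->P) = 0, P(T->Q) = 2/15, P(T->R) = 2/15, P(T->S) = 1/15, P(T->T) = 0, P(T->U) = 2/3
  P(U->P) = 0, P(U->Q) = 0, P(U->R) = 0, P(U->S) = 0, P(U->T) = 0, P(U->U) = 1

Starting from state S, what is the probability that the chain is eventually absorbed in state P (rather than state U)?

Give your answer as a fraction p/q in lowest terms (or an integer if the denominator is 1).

Answer: 18239/24831

Derivation:
Let a_i = P(absorbed in P | start in state i).
Boundary conditions: a_P = 1, a_U = 0.
For each transient state i, a_i = sum_j P(i->j) * a_j:
  a_Q = 1/15*a_P + 2/15*a_Q + 1/3*a_R + 1/15*a_S + 2/5*a_T + 0*a_U
  a_R = 2/15*a_P + 1/5*a_Q + 2/15*a_R + 0*a_S + 0*a_T + 8/15*a_U
  a_S = 8/15*a_P + 1/15*a_Q + 2/15*a_R + 1/5*a_S + 1/15*a_T + 0*a_U
  a_T = 0*a_P + 2/15*a_Q + 2/15*a_R + 1/15*a_S + 0*a_T + 2/3*a_U

Substituting a_P = 1 and a_U = 0, rearrange to (I - Q) a = r where r[i] = P(i -> P):
  [13/15, -1/3, -1/15, -2/5] . (a_Q, a_R, a_S, a_T) = 1/15
  [-1/5, 13/15, 0, 0] . (a_Q, a_R, a_S, a_T) = 2/15
  [-1/15, -2/15, 4/5, -1/15] . (a_Q, a_R, a_S, a_T) = 8/15
  [-2/15, -2/15, -1/15, 1] . (a_Q, a_R, a_S, a_T) = 0

Solving yields:
  a_Q = 6677/24831
  a_R = 1787/8277
  a_S = 18239/24831
  a_T = 91/801

Starting state is S, so the absorption probability is a_S = 18239/24831.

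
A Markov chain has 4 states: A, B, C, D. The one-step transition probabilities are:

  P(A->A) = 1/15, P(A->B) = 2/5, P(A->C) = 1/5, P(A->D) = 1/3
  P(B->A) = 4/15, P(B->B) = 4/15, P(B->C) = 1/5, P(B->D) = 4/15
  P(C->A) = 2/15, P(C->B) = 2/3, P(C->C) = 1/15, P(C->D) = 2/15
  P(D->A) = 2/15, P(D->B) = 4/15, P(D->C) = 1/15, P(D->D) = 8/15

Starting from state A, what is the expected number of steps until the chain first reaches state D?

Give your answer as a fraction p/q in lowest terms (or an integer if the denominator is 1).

Let h_i = expected steps to first reach D from state i.
Boundary: h_D = 0.
First-step equations for the other states:
  h_A = 1 + 1/15*h_A + 2/5*h_B + 1/5*h_C + 1/3*h_D
  h_B = 1 + 4/15*h_A + 4/15*h_B + 1/5*h_C + 4/15*h_D
  h_C = 1 + 2/15*h_A + 2/3*h_B + 1/15*h_C + 2/15*h_D

Substituting h_D = 0 and rearranging gives the linear system (I - Q) h = 1:
  [14/15, -2/5, -1/5] . (h_A, h_B, h_C) = 1
  [-4/15, 11/15, -1/5] . (h_A, h_B, h_C) = 1
  [-2/15, -2/3, 14/15] . (h_A, h_B, h_C) = 1

Solving yields:
  h_A = 4335/1178
  h_B = 2295/589
  h_C = 2580/589

Starting state is A, so the expected hitting time is h_A = 4335/1178.

Answer: 4335/1178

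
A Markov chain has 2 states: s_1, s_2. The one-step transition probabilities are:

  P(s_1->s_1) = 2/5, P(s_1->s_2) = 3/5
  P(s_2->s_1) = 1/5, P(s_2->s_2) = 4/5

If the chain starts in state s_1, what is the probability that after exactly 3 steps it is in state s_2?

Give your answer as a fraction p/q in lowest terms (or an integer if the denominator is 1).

Computing P^3 by repeated multiplication:
P^1 =
  s_1: [2/5, 3/5]
  s_2: [1/5, 4/5]
P^2 =
  s_1: [7/25, 18/25]
  s_2: [6/25, 19/25]
P^3 =
  s_1: [32/125, 93/125]
  s_2: [31/125, 94/125]

(P^3)[s_1 -> s_2] = 93/125

Answer: 93/125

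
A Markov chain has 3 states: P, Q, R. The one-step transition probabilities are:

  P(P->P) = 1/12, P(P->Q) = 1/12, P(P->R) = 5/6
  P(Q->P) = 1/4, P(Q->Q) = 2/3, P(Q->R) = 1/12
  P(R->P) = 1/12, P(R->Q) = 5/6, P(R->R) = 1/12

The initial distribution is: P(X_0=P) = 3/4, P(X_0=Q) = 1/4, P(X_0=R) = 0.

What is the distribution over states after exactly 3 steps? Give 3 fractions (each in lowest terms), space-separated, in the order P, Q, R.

Propagating the distribution step by step (d_{t+1} = d_t * P):
d_0 = (P=3/4, Q=1/4, R=0)
  d_1[P] = 3/4*1/12 + 1/4*1/4 + 0*1/12 = 1/8
  d_1[Q] = 3/4*1/12 + 1/4*2/3 + 0*5/6 = 11/48
  d_1[R] = 3/4*5/6 + 1/4*1/12 + 0*1/12 = 31/48
d_1 = (P=1/8, Q=11/48, R=31/48)
  d_2[P] = 1/8*1/12 + 11/48*1/4 + 31/48*1/12 = 35/288
  d_2[Q] = 1/8*1/12 + 11/48*2/3 + 31/48*5/6 = 101/144
  d_2[R] = 1/8*5/6 + 11/48*1/12 + 31/48*1/12 = 17/96
d_2 = (P=35/288, Q=101/144, R=17/96)
  d_3[P] = 35/288*1/12 + 101/144*1/4 + 17/96*1/12 = 173/864
  d_3[Q] = 35/288*1/12 + 101/144*2/3 + 17/96*5/6 = 2161/3456
  d_3[R] = 35/288*5/6 + 101/144*1/12 + 17/96*1/12 = 67/384
d_3 = (P=173/864, Q=2161/3456, R=67/384)

Answer: 173/864 2161/3456 67/384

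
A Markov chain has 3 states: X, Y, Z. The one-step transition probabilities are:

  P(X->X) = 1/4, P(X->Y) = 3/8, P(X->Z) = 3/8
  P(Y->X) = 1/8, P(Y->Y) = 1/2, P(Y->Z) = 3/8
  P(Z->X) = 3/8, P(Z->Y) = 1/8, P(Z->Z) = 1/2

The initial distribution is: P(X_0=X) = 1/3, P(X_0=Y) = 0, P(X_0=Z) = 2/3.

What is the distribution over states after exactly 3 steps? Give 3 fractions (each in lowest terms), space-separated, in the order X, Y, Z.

Propagating the distribution step by step (d_{t+1} = d_t * P):
d_0 = (X=1/3, Y=0, Z=2/3)
  d_1[X] = 1/3*1/4 + 0*1/8 + 2/3*3/8 = 1/3
  d_1[Y] = 1/3*3/8 + 0*1/2 + 2/3*1/8 = 5/24
  d_1[Z] = 1/3*3/8 + 0*3/8 + 2/3*1/2 = 11/24
d_1 = (X=1/3, Y=5/24, Z=11/24)
  d_2[X] = 1/3*1/4 + 5/24*1/8 + 11/24*3/8 = 9/32
  d_2[Y] = 1/3*3/8 + 5/24*1/2 + 11/24*1/8 = 55/192
  d_2[Z] = 1/3*3/8 + 5/24*3/8 + 11/24*1/2 = 83/192
d_2 = (X=9/32, Y=55/192, Z=83/192)
  d_3[X] = 9/32*1/4 + 55/192*1/8 + 83/192*3/8 = 103/384
  d_3[Y] = 9/32*3/8 + 55/192*1/2 + 83/192*1/8 = 155/512
  d_3[Z] = 9/32*3/8 + 55/192*3/8 + 83/192*1/2 = 659/1536
d_3 = (X=103/384, Y=155/512, Z=659/1536)

Answer: 103/384 155/512 659/1536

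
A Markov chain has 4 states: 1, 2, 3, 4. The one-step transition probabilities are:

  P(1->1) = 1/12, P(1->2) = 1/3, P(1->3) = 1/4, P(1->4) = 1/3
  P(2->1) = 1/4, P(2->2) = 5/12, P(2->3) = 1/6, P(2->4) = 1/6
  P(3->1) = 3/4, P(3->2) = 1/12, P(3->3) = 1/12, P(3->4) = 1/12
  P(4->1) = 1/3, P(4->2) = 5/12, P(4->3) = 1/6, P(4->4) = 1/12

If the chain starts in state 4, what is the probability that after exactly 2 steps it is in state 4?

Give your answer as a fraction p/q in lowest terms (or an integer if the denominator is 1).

Computing P^2 by repeated multiplication:
P^1 =
  1: [1/12, 1/3, 1/4, 1/3]
  2: [1/4, 5/12, 1/6, 1/6]
  3: [3/4, 1/12, 1/12, 1/12]
  4: [1/3, 5/12, 1/6, 1/12]
P^2 =
  1: [7/18, 47/144, 11/72, 19/144]
  2: [11/36, 49/144, 25/144, 13/72]
  3: [25/144, 47/144, 2/9, 5/18]
  4: [41/144, 1/3, 13/72, 29/144]

(P^2)[4 -> 4] = 29/144

Answer: 29/144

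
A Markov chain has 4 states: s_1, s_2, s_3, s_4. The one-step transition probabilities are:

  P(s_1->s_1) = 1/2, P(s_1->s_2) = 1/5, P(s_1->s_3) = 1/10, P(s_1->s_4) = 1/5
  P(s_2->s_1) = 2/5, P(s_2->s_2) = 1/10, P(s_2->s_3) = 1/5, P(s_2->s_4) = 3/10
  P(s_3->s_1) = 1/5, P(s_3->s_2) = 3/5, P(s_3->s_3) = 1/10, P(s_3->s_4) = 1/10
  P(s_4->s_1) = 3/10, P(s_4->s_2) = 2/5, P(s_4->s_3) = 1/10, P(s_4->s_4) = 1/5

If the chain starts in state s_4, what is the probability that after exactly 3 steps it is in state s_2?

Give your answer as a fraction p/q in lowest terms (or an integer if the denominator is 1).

Answer: 139/500

Derivation:
Computing P^3 by repeated multiplication:
P^1 =
  s_1: [1/2, 1/5, 1/10, 1/5]
  s_2: [2/5, 1/10, 1/5, 3/10]
  s_3: [1/5, 3/5, 1/10, 1/10]
  s_4: [3/10, 2/5, 1/10, 1/5]
P^2 =
  s_1: [41/100, 13/50, 3/25, 21/100]
  s_2: [37/100, 33/100, 11/100, 19/100]
  s_3: [39/100, 1/5, 4/25, 1/4]
  s_4: [39/100, 6/25, 7/50, 23/100]
P^3 =
  s_1: [99/250, 33/125, 63/500, 107/500]
  s_2: [99/250, 249/1000, 133/1000, 111/500]
  s_3: [191/500, 147/500, 3/25, 51/250]
  s_4: [97/250, 139/500, 31/250, 21/100]

(P^3)[s_4 -> s_2] = 139/500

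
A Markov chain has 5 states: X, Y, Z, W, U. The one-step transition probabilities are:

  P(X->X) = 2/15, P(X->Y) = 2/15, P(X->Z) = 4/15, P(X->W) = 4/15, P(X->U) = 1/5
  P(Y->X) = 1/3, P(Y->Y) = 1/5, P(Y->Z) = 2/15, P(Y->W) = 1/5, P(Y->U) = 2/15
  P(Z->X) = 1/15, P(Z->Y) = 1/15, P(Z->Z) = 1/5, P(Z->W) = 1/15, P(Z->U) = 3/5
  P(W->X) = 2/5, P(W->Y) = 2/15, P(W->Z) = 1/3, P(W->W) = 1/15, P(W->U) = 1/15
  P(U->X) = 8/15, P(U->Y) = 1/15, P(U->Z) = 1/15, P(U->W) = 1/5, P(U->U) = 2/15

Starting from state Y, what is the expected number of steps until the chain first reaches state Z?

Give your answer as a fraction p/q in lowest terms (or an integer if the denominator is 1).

Answer: 7545/1543

Derivation:
Let h_i = expected steps to first reach Z from state i.
Boundary: h_Z = 0.
First-step equations for the other states:
  h_X = 1 + 2/15*h_X + 2/15*h_Y + 4/15*h_Z + 4/15*h_W + 1/5*h_U
  h_Y = 1 + 1/3*h_X + 1/5*h_Y + 2/15*h_Z + 1/5*h_W + 2/15*h_U
  h_W = 1 + 2/5*h_X + 2/15*h_Y + 1/3*h_Z + 1/15*h_W + 1/15*h_U
  h_U = 1 + 8/15*h_X + 1/15*h_Y + 1/15*h_Z + 1/5*h_W + 2/15*h_U

Substituting h_Z = 0 and rearranging gives the linear system (I - Q) h = 1:
  [13/15, -2/15, -4/15, -1/5] . (h_X, h_Y, h_W, h_U) = 1
  [-1/3, 4/5, -1/5, -2/15] . (h_X, h_Y, h_W, h_U) = 1
  [-2/5, -2/15, 14/15, -1/15] . (h_X, h_Y, h_W, h_U) = 1
  [-8/15, -1/15, -1/5, 13/15] . (h_X, h_Y, h_W, h_U) = 1

Solving yields:
  h_X = 19940/4629
  h_Y = 7545/1543
  h_W = 18425/4629
  h_U = 23605/4629

Starting state is Y, so the expected hitting time is h_Y = 7545/1543.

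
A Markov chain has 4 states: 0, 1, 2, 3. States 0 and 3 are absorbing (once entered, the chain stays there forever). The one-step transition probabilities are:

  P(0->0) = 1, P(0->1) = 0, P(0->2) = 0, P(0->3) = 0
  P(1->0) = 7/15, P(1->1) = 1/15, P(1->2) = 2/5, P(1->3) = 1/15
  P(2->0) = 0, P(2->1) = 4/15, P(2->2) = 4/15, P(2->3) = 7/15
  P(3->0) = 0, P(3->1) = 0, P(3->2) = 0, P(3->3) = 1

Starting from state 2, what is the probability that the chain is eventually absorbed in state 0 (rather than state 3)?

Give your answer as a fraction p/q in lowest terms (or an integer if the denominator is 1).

Answer: 14/65

Derivation:
Let a_i = P(absorbed in 0 | start in state i).
Boundary conditions: a_0 = 1, a_3 = 0.
For each transient state i, a_i = sum_j P(i->j) * a_j:
  a_1 = 7/15*a_0 + 1/15*a_1 + 2/5*a_2 + 1/15*a_3
  a_2 = 0*a_0 + 4/15*a_1 + 4/15*a_2 + 7/15*a_3

Substituting a_0 = 1 and a_3 = 0, rearrange to (I - Q) a = r where r[i] = P(i -> 0):
  [14/15, -2/5] . (a_1, a_2) = 7/15
  [-4/15, 11/15] . (a_1, a_2) = 0

Solving yields:
  a_1 = 77/130
  a_2 = 14/65

Starting state is 2, so the absorption probability is a_2 = 14/65.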